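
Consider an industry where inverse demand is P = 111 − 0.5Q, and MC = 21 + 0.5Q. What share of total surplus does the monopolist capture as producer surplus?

The monopolist equates marginal revenue to marginal cost: 111 − Q = 21 + 0.5Q, so Q = 60. From demand, P = 81.
CS = ½·(111 − 81)·60 = 900.
PS = P·Q − VC(Q) = 81·60 − (21·60 + ½·0.5·60²) = 2700.
Share captured = PS/TS = 2700/3600 = 0.75.

PS/TS = 0.75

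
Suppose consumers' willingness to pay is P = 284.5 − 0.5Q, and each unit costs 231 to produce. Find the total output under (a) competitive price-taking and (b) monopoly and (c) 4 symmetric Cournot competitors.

Competitive firms price at marginal cost: P = 231, giving Q = 107.
The monopolist equates marginal revenue to marginal cost: 284.5 − Q = 231, so Q = 53.5. From demand, P = 257.75.
With 4 symmetric Cournot firms, each firm's FOC gives 284.5 − 2.5q = 231, so q = 21.4, Q = 4·21.4 = 85.6, and P = 241.7.

Competition: Q = 107; Monopoly: Q = 53.5; Cournot: Q = 85.6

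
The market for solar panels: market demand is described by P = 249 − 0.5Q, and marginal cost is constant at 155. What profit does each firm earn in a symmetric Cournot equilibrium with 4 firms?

In a 4-firm Cournot equilibrium, symmetry and the first-order condition give q = (249 − 155)/(2.5) = 37.6. So Q = 150.4 and P = 173.8.
Each firm's profit = (173.8 − 155)·37.6 = 706.88.

π_i = 706.88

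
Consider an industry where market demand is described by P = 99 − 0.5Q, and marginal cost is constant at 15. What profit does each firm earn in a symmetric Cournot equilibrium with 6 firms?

In a 6-firm Cournot equilibrium, symmetry and the first-order condition give q = (99 − 15)/(3.5) = 24. So Q = 144 and P = 27.
Each firm's profit = (27 − 15)·24 = 288.

π_i = 288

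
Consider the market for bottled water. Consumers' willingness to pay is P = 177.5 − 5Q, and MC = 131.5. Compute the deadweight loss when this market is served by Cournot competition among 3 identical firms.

DWL = 13.225

Competitive firms price at marginal cost: P = 131.5, giving Q = 9.2.
In a 3-firm Cournot equilibrium, symmetry and the first-order condition give q = (177.5 − 131.5)/(20) = 2.3. So Q = 6.9 and P = 143.
DWL is the triangle between Q = 6.9 and Q = 9.2: ½·(9.2 − 6.9)·(143 − 131.5) = 13.225.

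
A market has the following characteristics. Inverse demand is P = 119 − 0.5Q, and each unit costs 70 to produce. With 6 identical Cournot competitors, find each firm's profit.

π_i = 98

Cournot with 6 identical firms: the symmetric best-response condition is 119 − 3.5q = 70. Each firm produces q = 14, total output Q = 84, price P = 77.
Each firm's profit = (77 − 70)·14 = 98.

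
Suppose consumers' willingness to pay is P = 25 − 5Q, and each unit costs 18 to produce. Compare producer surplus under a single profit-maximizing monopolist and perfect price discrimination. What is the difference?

PS rises by 2.45

Monopoly sets MR = MC: 25 − 10Q = 18 ⇒ Q = 0.7, P = 25 − 5·0.7 = 21.5.
PS = (21.5 − 18)·0.7 = 2.45.
Under first-degree price discrimination the firm charges each unit its demand price and produces up to where P = MC, i.e. Q = 1.4. Consumer surplus is zero; producer surplus equals total surplus.
PS = ½·(25 − 18)·1.4 = 4.9.
Change in producer surplus: 4.9 − 2.45 = 2.45.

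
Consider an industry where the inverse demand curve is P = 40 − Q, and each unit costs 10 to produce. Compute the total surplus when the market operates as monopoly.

A monopolist chooses Q where MR = MC. MR = 40 − 2Q; setting this equal to 10 gives Q = 15 and P = 25.
CS = ½·(40 − 25)·15 = 112.5; PS = (25 − 10)·15 = 225; TS = 337.5.

TS = 337.5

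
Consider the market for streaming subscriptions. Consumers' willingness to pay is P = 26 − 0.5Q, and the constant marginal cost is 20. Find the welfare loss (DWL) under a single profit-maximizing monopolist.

DWL = 9

Under competition P = MC = 20, so Q = (26 − 20)/0.5 = 12.
A monopolist chooses Q where MR = MC. MR = 26 − Q; setting this equal to 20 gives Q = 6 and P = 23.
DWL is the triangle between Q = 6 and Q = 12: ½·(12 − 6)·(23 − 20) = 9.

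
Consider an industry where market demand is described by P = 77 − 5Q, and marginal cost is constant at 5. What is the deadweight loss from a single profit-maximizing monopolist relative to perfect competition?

Under competition P = MC = 5, so Q = (77 − 5)/5 = 14.4.
The monopolist equates marginal revenue to marginal cost: 77 − 10Q = 5, so Q = 7.2. From demand, P = 41.
DWL is the triangle between Q = 7.2 and Q = 14.4: ½·(14.4 − 7.2)·(41 − 5) = 129.6.

DWL = 129.6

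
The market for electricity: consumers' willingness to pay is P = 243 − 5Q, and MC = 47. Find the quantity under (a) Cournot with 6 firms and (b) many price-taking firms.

Cournot with 6 identical firms: the symmetric best-response condition is 243 − 35q = 47. Each firm produces q = 5.6, total output Q = 33.6, price P = 75.
Competitive firms price at marginal cost: P = 47, giving Q = 39.2.

Cournot: Q = 33.6; Competition: Q = 39.2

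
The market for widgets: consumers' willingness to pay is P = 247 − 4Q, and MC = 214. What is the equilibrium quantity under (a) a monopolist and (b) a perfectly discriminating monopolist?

Monopoly: Q = 4.125; Perfect PD: Q = 8.25

The monopolist equates marginal revenue to marginal cost: 247 − 8Q = 214, so Q = 4.125. From demand, P = 230.5.
A perfectly discriminating monopolist sells every unit with P(Q) ≥ MC(Q), so output equals the competitive quantity Q = 8.25. Each buyer pays their reservation price, so CS = 0 and the firm captures all surplus.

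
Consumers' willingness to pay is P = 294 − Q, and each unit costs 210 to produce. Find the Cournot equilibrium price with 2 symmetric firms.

P = 238

In a 2-firm Cournot equilibrium, symmetry and the first-order condition give q = (294 − 210)/(3) = 28. So Q = 56 and P = 238.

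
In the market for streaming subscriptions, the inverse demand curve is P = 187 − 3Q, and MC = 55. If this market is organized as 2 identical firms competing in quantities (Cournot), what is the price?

P = 99

With 2 symmetric Cournot firms, each firm's FOC gives 187 − 9q = 55, so q = 44/3, Q = 2·44/3 = 88/3, and P = 99.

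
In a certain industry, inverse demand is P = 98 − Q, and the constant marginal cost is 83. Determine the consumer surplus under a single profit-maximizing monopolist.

CS = 28.125

Monopoly sets MR = MC: 98 − 2Q = 83 ⇒ Q = 7.5, P = 98 − 7.5 = 90.5.
CS = ½·(98 − 90.5)·7.5 = 28.125.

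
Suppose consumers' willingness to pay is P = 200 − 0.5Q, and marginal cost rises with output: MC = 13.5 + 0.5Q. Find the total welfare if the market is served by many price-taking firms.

Under competition P = MC: 200 − 0.5Q = 13.5 + 0.5Q ⇒ Q = 186.5, P = 106.75.
CS = ½·(200 − 106.75)·186.5 = 139129/16; PS = (106.75·186.5 − 13.5·186.5 − ½·0.5·186.5²) = 139129/16; TS = 17391.125.

TS = 17391.125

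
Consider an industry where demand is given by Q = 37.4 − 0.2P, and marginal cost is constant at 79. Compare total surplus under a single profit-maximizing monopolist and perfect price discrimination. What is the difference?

TS rises by 291.6

Inverting demand: P = 187 − 5Q.
Monopoly sets MR = MC: 187 − 10Q = 79 ⇒ Q = 10.8, P = 187 − 5·10.8 = 133.
CS = ½·(187 − 133)·10.8 = 291.6; PS = (133 − 79)·10.8 = 583.2; TS = 874.8.
A perfectly discriminating monopolist sells every unit with P(Q) ≥ MC(Q), so output equals the competitive quantity Q = 21.6. Each buyer pays their reservation price, so CS = 0 and the firm captures all surplus.
TS = 1166.4 (equal to competitive TS).
Change in total surplus: 1166.4 − 874.8 = 291.6.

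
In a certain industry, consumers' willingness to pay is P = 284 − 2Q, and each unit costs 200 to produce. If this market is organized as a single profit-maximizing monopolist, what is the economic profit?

The monopolist equates marginal revenue to marginal cost: 284 − 4Q = 200, so Q = 21. From demand, P = 242.
Profit = (242 − 200)·21 = 882.

Profit = 882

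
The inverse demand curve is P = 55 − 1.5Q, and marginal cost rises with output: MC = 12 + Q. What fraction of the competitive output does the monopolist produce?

Q_m/Q_c = 0.625

Monopoly sets MR = MC: 55 − 3Q = 12 + Q ⇒ Q = 10.75, P = 55 − 1.5·10.75 = 38.875.
Competitive equilibrium sets price equal to marginal cost: 55 − 1.5Q = 12 + Q, so Q = 17.2 and P = 29.2.
Ratio Q_m/Q_c = 10.75/17.2 = 0.625.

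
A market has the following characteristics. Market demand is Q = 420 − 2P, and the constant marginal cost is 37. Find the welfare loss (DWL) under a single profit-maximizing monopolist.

Inverting demand: P = 210 − 0.5Q.
Under competition P = MC = 37, so Q = (210 − 37)/0.5 = 346.
A monopolist chooses Q where MR = MC. MR = 210 − Q; setting this equal to 37 gives Q = 173 and P = 123.5.
DWL is the triangle between Q = 173 and Q = 346: ½·(346 − 173)·(123.5 − 37) = 7482.25.

DWL = 7482.25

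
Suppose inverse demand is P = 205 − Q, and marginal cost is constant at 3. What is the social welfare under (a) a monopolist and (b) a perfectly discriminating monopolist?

Monopoly: TS = 15301.5; Perfect PD: TS = 20402

Monopoly sets MR = MC: 205 − 2Q = 3 ⇒ Q = 101, P = 205 − 101 = 104.
CS = ½·(205 − 104)·101 = 5100.5; PS = (104 − 3)·101 = 10201; TS = 15301.5.
Under first-degree price discrimination the firm charges each unit its demand price and produces up to where P = MC, i.e. Q = 202. Consumer surplus is zero; producer surplus equals total surplus.
TS = 20402 (equal to competitive TS).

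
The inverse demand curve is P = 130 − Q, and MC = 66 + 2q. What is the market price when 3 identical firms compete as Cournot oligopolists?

In a 3-firm Cournot equilibrium, symmetry and the first-order condition give q = (130 − 66)/(6) = 32/3. So Q = 32 and P = 98.

P = 98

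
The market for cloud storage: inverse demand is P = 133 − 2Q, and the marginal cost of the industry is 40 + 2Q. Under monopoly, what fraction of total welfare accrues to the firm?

PS/TS = 0.75

Monopoly sets MR = MC: 133 − 4Q = 40 + 2Q ⇒ Q = 15.5, P = 133 − 2·15.5 = 102.
CS = ½·(133 − 102)·15.5 = 240.25.
PS = P·Q − VC(Q) = 102·15.5 − (40·15.5 + ½·2·15.5²) = 720.75.
Share captured = PS/TS = 720.75/961 = 0.75.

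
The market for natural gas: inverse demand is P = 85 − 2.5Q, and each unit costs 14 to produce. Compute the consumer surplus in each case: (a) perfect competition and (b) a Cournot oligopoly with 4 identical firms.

Competition: CS = 1008.2; Cournot: CS = 645.248

Competitive firms price at marginal cost: P = 14, giving Q = 28.4.
CS = ½·(85 − 14)·28.4 = 1008.2.
With 4 symmetric Cournot firms, each firm's FOC gives 85 − 12.5q = 14, so q = 5.68, Q = 4·5.68 = 22.72, and P = 28.2.
CS = ½·(85 − 28.2)·22.72 = 645.248.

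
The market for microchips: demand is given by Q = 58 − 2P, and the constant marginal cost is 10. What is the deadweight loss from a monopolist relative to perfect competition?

Inverting demand: P = 29 − 0.5Q.
Under competition P = MC = 10, so Q = (29 − 10)/0.5 = 38.
The monopolist equates marginal revenue to marginal cost: 29 − Q = 10, so Q = 19. From demand, P = 19.5.
DWL is the triangle between Q = 19 and Q = 38: ½·(38 − 19)·(19.5 − 10) = 90.25.

DWL = 90.25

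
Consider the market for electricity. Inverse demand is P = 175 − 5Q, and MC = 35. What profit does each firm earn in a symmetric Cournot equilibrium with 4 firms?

In a 4-firm Cournot equilibrium, symmetry and the first-order condition give q = (175 − 35)/(25) = 5.6. So Q = 22.4 and P = 63.
Each firm's profit = (63 − 35)·5.6 = 156.8.

π_i = 156.8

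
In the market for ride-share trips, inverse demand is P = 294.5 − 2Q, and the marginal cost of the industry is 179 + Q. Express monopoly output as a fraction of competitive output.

The monopolist equates marginal revenue to marginal cost: 294.5 − 4Q = 179 + Q, so Q = 23.1. From demand, P = 248.3.
Competitive equilibrium sets price equal to marginal cost: 294.5 − 2Q = 179 + Q, so Q = 38.5 and P = 217.5.
Ratio Q_m/Q_c = 23.1/38.5 = 0.6.

Q_m/Q_c = 0.6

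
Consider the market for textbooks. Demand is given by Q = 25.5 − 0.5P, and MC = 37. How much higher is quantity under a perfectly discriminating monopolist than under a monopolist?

Inverting demand: P = 51 − 2Q.
The monopolist equates marginal revenue to marginal cost: 51 − 4Q = 37, so Q = 3.5. From demand, P = 44.
Under first-degree price discrimination the firm charges each unit its demand price and produces up to where P = MC, i.e. Q = 7. Consumer surplus is zero; producer surplus equals total surplus.
Change in quantity: 7 − 3.5 = 3.5.

Q rises by 3.5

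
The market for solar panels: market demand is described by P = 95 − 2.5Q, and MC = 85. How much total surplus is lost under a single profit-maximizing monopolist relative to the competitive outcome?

DWL = 5

Perfect competition: P = MC = 85, so 95 − 2.5Q = 85 and Q = 4.
A monopolist chooses Q where MR = MC. MR = 95 − 5Q; setting this equal to 85 gives Q = 2 and P = 90.
DWL is the triangle between Q = 2 and Q = 4: ½·(4 − 2)·(90 − 85) = 5.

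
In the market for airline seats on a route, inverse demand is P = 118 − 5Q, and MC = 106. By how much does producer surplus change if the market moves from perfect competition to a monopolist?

PS rises by 7.2

Under competition P = MC = 106, so Q = (118 − 106)/5 = 2.4.
PS = (106 − 106)·2.4 = 0.
The monopolist equates marginal revenue to marginal cost: 118 − 10Q = 106, so Q = 1.2. From demand, P = 112.
PS = (112 − 106)·1.2 = 7.2.
Change in producer surplus: 7.2 − 0 = 7.2.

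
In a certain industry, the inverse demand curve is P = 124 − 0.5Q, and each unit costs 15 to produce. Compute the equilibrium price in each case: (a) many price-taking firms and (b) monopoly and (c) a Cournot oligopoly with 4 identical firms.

Competition: P = 15; Monopoly: P = 69.5; Cournot: P = 36.8

Perfect competition: P = MC = 15, so 124 − 0.5Q = 15 and Q = 218.
The monopolist equates marginal revenue to marginal cost: 124 − Q = 15, so Q = 109. From demand, P = 69.5.
Cournot with 4 identical firms: the symmetric best-response condition is 124 − 2.5q = 15. Each firm produces q = 43.6, total output Q = 174.4, price P = 36.8.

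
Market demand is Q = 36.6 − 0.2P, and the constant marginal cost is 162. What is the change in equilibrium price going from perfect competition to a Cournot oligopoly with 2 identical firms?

Inverting demand: P = 183 − 5Q.
Competitive firms price at marginal cost: P = 162, giving Q = 4.2.
Cournot with 2 identical firms: the symmetric best-response condition is 183 − 15q = 162. Each firm produces q = 1.4, total output Q = 2.8, price P = 169.
Change in equilibrium price: 169 − 162 = 7.

P rises by 7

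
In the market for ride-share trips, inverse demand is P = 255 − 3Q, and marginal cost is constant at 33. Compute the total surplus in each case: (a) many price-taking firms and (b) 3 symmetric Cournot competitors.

Competition: TS = 8214; Cournot: TS = 7700.625

Competitive firms price at marginal cost: P = 33, giving Q = 74.
CS = ½·(255 − 33)·74 = 8214; PS = (33 − 33)·74 = 0; TS = 8214.
In a 3-firm Cournot equilibrium, symmetry and the first-order condition give q = (255 − 33)/(12) = 18.5. So Q = 55.5 and P = 88.5.
CS = ½·(255 − 88.5)·55.5 = 4620.375; PS = (88.5 − 33)·55.5 = 3080.25; TS = 7700.625.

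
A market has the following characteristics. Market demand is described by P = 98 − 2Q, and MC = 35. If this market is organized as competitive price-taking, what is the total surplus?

Under competition P = MC = 35, so Q = (98 − 35)/2 = 31.5.
CS = ½·(98 − 35)·31.5 = 992.25; PS = (35 − 35)·31.5 = 0; TS = 992.25.

TS = 992.25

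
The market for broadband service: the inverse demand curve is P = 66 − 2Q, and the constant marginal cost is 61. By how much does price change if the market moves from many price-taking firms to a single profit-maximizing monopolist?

Price rises by 2.5

Competitive firms price at marginal cost: P = 61, giving Q = 2.5.
A monopolist chooses Q where MR = MC. MR = 66 − 4Q; setting this equal to 61 gives Q = 1.25 and P = 63.5.
Change in price: 63.5 − 61 = 2.5.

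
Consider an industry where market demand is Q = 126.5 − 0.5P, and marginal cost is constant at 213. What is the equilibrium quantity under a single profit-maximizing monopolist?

Q = 10

Inverting demand: P = 253 − 2Q.
Monopoly sets MR = MC: 253 − 4Q = 213 ⇒ Q = 10, P = 253 − 2·10 = 233.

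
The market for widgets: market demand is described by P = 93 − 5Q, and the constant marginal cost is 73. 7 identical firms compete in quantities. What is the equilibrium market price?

P = 75.5

With 7 symmetric Cournot firms, each firm's FOC gives 93 − 40q = 73, so q = 0.5, Q = 7·0.5 = 3.5, and P = 75.5.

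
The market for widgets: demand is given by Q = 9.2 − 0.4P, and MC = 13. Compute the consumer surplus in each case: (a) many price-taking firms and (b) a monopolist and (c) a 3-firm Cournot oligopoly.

Competition: CS = 20; Monopoly: CS = 5; Cournot: CS = 11.25

Inverting demand: P = 23 − 2.5Q.
Under competition P = MC = 13, so Q = (23 − 13)/2.5 = 4.
CS = ½·(23 − 13)·4 = 20.
Monopoly sets MR = MC: 23 − 5Q = 13 ⇒ Q = 2, P = 23 − 2.5·2 = 18.
CS = ½·(23 − 18)·2 = 5.
Cournot with 3 identical firms: the symmetric best-response condition is 23 − 10q = 13. Each firm produces q = 1, total output Q = 3, price P = 15.5.
CS = ½·(23 − 15.5)·3 = 11.25.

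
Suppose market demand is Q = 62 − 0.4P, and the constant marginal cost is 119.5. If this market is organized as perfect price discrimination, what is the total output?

Inverting demand: P = 155 − 2.5Q.
With perfect price discrimination, output is the efficient level Q = 14.2 (where demand meets MC), but every buyer pays their willingness to pay: CS = 0 and PS = total surplus.

Q = 14.2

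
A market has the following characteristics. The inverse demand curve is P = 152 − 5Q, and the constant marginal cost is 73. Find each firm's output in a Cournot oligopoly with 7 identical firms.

q_i = 1.975

In a 7-firm Cournot equilibrium, symmetry and the first-order condition give q = (152 − 73)/(40) = 1.975. So Q = 13.825 and P = 82.875.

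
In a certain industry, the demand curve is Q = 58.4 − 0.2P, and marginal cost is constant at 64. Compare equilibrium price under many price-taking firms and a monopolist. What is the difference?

Inverting demand: P = 292 − 5Q.
Competitive firms price at marginal cost: P = 64, giving Q = 45.6.
The monopolist equates marginal revenue to marginal cost: 292 − 10Q = 64, so Q = 22.8. From demand, P = 178.
Change in equilibrium price: 178 − 64 = 114.

P rises by 114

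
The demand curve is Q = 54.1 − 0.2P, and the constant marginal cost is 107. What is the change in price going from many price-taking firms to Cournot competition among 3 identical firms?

Price rises by 40.875

Inverting demand: P = 270.5 − 5Q.
Under competition P = MC = 107, so Q = (270.5 − 107)/5 = 32.7.
Cournot with 3 identical firms: the symmetric best-response condition is 270.5 − 20q = 107. Each firm produces q = 8.175, total output Q = 24.525, price P = 147.875.
Change in price: 147.875 − 107 = 40.875.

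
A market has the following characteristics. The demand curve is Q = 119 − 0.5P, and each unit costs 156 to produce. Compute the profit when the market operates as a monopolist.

Inverting demand: P = 238 − 2Q.
A monopolist chooses Q where MR = MC. MR = 238 − 4Q; setting this equal to 156 gives Q = 20.5 and P = 197.
Profit = (197 − 156)·20.5 = 840.5.

Profit = 840.5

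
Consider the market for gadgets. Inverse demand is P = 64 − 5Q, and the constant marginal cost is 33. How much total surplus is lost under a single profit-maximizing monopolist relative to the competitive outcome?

Perfect competition: P = MC = 33, so 64 − 5Q = 33 and Q = 6.2.
Monopoly sets MR = MC: 64 − 10Q = 33 ⇒ Q = 3.1, P = 64 − 5·3.1 = 48.5.
DWL is the triangle between Q = 3.1 and Q = 6.2: ½·(6.2 − 3.1)·(48.5 − 33) = 24.025.

DWL = 24.025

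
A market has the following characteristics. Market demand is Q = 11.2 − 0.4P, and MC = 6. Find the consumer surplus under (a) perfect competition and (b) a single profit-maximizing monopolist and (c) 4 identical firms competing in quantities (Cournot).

Inverting demand: P = 28 − 2.5Q.
Competitive firms price at marginal cost: P = 6, giving Q = 8.8.
CS = ½·(28 − 6)·8.8 = 96.8.
A monopolist chooses Q where MR = MC. MR = 28 − 5Q; setting this equal to 6 gives Q = 4.4 and P = 17.
CS = ½·(28 − 17)·4.4 = 24.2.
Cournot with 4 identical firms: the symmetric best-response condition is 28 − 12.5q = 6. Each firm produces q = 1.76, total output Q = 7.04, price P = 10.4.
CS = ½·(28 − 10.4)·7.04 = 61.952.

Competition: CS = 96.8; Monopoly: CS = 24.2; Cournot: CS = 61.952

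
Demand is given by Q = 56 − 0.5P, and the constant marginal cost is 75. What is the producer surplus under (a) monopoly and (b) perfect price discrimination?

Monopoly: PS = 171.125; Perfect PD: PS = 342.25

Inverting demand: P = 112 − 2Q.
A monopolist chooses Q where MR = MC. MR = 112 − 4Q; setting this equal to 75 gives Q = 9.25 and P = 93.5.
PS = (93.5 − 75)·9.25 = 171.125.
A perfectly discriminating monopolist sells every unit with P(Q) ≥ MC(Q), so output equals the competitive quantity Q = 18.5. Each buyer pays their reservation price, so CS = 0 and the firm captures all surplus.
PS = ½·(112 − 75)·18.5 = 342.25.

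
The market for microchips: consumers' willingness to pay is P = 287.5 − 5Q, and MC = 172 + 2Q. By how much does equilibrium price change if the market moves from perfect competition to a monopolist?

Competitive equilibrium sets price equal to marginal cost: 287.5 − 5Q = 172 + 2Q, so Q = 16.5 and P = 205.
The monopolist equates marginal revenue to marginal cost: 287.5 − 10Q = 172 + 2Q, so Q = 9.625. From demand, P = 239.375.
Change in equilibrium price: 239.375 − 205 = 34.375.

Equilibrium price rises by 34.375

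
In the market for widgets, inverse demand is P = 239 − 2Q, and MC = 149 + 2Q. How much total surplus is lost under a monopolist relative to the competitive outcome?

Competitive equilibrium sets price equal to marginal cost: 239 − 2Q = 149 + 2Q, so Q = 22.5 and P = 194.
The monopolist equates marginal revenue to marginal cost: 239 − 4Q = 149 + 2Q, so Q = 15. From demand, P = 209.
CS = ½·(239 − 194)·22.5 = 506.25; PS = (194·22.5 − 149·22.5 − ½·2·22.5²) = 506.25; TS = 1012.5.
CS = ½·(239 − 209)·15 = 225; PS = (209·15 − 149·15 − ½·2·15²) = 675; TS = 900.
DWL = 1012.5 − 900 = 112.5.

DWL = 112.5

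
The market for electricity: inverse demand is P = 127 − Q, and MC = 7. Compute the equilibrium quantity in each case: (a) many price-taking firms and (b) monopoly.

Under competition P = MC = 7, so Q = (127 − 7)/1 = 120.
Monopoly sets MR = MC: 127 − 2Q = 7 ⇒ Q = 60, P = 127 − 60 = 67.

Competition: Q = 120; Monopoly: Q = 60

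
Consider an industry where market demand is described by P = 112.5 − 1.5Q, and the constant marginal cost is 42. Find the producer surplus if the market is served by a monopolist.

The monopolist equates marginal revenue to marginal cost: 112.5 − 3Q = 42, so Q = 23.5. From demand, P = 77.25.
PS = (77.25 − 42)·23.5 = 828.375.

PS = 828.375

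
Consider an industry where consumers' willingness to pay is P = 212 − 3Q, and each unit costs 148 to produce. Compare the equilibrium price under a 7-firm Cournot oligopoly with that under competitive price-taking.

With 7 symmetric Cournot firms, each firm's FOC gives 212 − 24q = 148, so q = 8/3, Q = 7·8/3 = 56/3, and P = 156.
Perfect competition: P = MC = 148, so 212 − 3Q = 148 and Q = 64/3.

Cournot: P = 156; Competition: P = 148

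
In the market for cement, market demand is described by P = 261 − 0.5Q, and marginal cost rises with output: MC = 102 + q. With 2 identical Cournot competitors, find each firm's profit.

With 2 symmetric Cournot firms, each firm's FOC gives 261 − 1.5q = 102 + q, so q = 63.6, Q = 2·63.6 = 127.2, and P = 197.4.
Each firm's profit = 197.4·63.6 − (102·63.6 + ½·1·63.6²) = 4044.96.

π_i = 4044.96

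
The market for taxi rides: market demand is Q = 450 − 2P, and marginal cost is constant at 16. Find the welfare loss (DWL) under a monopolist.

DWL = 10920.25

Inverting demand: P = 225 − 0.5Q.
Under competition P = MC = 16, so Q = (225 − 16)/0.5 = 418.
A monopolist chooses Q where MR = MC. MR = 225 − Q; setting this equal to 16 gives Q = 209 and P = 120.5.
DWL is the triangle between Q = 209 and Q = 418: ½·(418 − 209)·(120.5 − 16) = 10920.25.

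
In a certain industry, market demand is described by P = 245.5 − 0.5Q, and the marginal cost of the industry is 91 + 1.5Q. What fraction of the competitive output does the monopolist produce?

The monopolist equates marginal revenue to marginal cost: 245.5 − Q = 91 + 1.5Q, so Q = 61.8. From demand, P = 214.6.
Under competition P = MC: 245.5 − 0.5Q = 91 + 1.5Q ⇒ Q = 77.25, P = 206.875.
Ratio Q_m/Q_c = 61.8/77.25 = 0.8.

Q_m/Q_c = 0.8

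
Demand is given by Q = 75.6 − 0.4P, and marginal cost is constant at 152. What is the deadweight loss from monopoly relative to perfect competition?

Inverting demand: P = 189 − 2.5Q.
Under competition P = MC = 152, so Q = (189 − 152)/2.5 = 14.8.
A monopolist chooses Q where MR = MC. MR = 189 − 5Q; setting this equal to 152 gives Q = 7.4 and P = 170.5.
DWL is the triangle between Q = 7.4 and Q = 14.8: ½·(14.8 − 7.4)·(170.5 − 152) = 68.45.

DWL = 68.45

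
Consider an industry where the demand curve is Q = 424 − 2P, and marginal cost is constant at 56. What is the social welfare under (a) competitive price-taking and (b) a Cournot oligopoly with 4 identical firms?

Competition: TS = 24336; Cournot: TS = 23362.56

Inverting demand: P = 212 − 0.5Q.
Under competition P = MC = 56, so Q = (212 − 56)/0.5 = 312.
CS = ½·(212 − 56)·312 = 24336; PS = (56 − 56)·312 = 0; TS = 24336.
In a 4-firm Cournot equilibrium, symmetry and the first-order condition give q = (212 − 56)/(2.5) = 62.4. So Q = 249.6 and P = 87.2.
CS = ½·(212 − 87.2)·249.6 = 15575.04; PS = (87.2 − 56)·249.6 = 7787.52; TS = 23362.56.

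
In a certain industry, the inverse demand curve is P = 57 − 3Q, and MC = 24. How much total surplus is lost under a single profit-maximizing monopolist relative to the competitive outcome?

Perfect competition: P = MC = 24, so 57 − 3Q = 24 and Q = 11.
A monopolist chooses Q where MR = MC. MR = 57 − 6Q; setting this equal to 24 gives Q = 5.5 and P = 40.5.
DWL is the triangle between Q = 5.5 and Q = 11: ½·(11 − 5.5)·(40.5 − 24) = 45.375.

DWL = 45.375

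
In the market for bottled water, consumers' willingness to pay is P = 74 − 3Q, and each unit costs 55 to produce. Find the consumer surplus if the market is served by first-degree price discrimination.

CS = 0

With perfect price discrimination, output is the efficient level Q = 19/3 (where demand meets MC), but every buyer pays their willingness to pay: CS = 0 and PS = total surplus.
CS = 0.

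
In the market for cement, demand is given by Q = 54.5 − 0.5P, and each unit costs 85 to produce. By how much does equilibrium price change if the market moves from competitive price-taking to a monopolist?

Inverting demand: P = 109 − 2Q.
Under competition P = MC = 85, so Q = (109 − 85)/2 = 12.
The monopolist equates marginal revenue to marginal cost: 109 − 4Q = 85, so Q = 6. From demand, P = 97.
Change in equilibrium price: 97 − 85 = 12.

Equilibrium price rises by 12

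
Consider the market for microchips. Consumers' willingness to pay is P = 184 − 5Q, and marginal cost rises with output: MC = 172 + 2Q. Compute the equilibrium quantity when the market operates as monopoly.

A monopolist chooses Q where MR = MC. MR = 184 − 10Q; setting this equal to 172 + 2Q gives Q = 1 and P = 179.

Q = 1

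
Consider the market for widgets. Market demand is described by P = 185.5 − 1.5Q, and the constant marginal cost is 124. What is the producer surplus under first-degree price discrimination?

Under first-degree price discrimination the firm charges each unit its demand price and produces up to where P = MC, i.e. Q = 41. Consumer surplus is zero; producer surplus equals total surplus.
PS = ½·(185.5 − 124)·41 = 1260.75.

PS = 1260.75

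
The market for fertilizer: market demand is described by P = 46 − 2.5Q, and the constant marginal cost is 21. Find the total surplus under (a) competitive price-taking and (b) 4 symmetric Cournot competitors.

Competition: TS = 125; Cournot: TS = 120

Perfect competition: P = MC = 21, so 46 − 2.5Q = 21 and Q = 10.
CS = ½·(46 − 21)·10 = 125; PS = (21 − 21)·10 = 0; TS = 125.
In a 4-firm Cournot equilibrium, symmetry and the first-order condition give q = (46 − 21)/(12.5) = 2. So Q = 8 and P = 26.
CS = ½·(46 − 26)·8 = 80; PS = (26 − 21)·8 = 40; TS = 120.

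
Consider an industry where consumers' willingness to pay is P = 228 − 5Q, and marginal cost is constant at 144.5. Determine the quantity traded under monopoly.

Monopoly sets MR = MC: 228 − 10Q = 144.5 ⇒ Q = 8.35, P = 228 − 5·8.35 = 186.25.

Q = 8.35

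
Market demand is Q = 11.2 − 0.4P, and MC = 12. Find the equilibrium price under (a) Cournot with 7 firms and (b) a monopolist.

Inverting demand: P = 28 − 2.5Q.
With 7 symmetric Cournot firms, each firm's FOC gives 28 − 20q = 12, so q = 0.8, Q = 7·0.8 = 5.6, and P = 14.
The monopolist equates marginal revenue to marginal cost: 28 − 5Q = 12, so Q = 3.2. From demand, P = 20.

Cournot: P = 14; Monopoly: P = 20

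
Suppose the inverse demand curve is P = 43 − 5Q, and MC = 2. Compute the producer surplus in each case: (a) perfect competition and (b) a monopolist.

Competition: PS = 0; Monopoly: PS = 84.05

Perfect competition: P = MC = 2, so 43 − 5Q = 2 and Q = 8.2.
PS = (2 − 2)·8.2 = 0.
A monopolist chooses Q where MR = MC. MR = 43 − 10Q; setting this equal to 2 gives Q = 4.1 and P = 22.5.
PS = (22.5 − 2)·4.1 = 84.05.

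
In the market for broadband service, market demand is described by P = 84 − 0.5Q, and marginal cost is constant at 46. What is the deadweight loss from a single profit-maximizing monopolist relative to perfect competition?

Competitive firms price at marginal cost: P = 46, giving Q = 76.
The monopolist equates marginal revenue to marginal cost: 84 − Q = 46, so Q = 38. From demand, P = 65.
DWL is the triangle between Q = 38 and Q = 76: ½·(76 − 38)·(65 − 46) = 361.

DWL = 361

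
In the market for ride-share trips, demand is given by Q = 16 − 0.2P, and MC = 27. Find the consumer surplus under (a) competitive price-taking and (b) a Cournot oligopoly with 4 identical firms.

Competition: CS = 280.9; Cournot: CS = 179.776

Inverting demand: P = 80 − 5Q.
Perfect competition: P = MC = 27, so 80 − 5Q = 27 and Q = 10.6.
CS = ½·(80 − 27)·10.6 = 280.9.
Cournot with 4 identical firms: the symmetric best-response condition is 80 − 25q = 27. Each firm produces q = 2.12, total output Q = 8.48, price P = 37.6.
CS = ½·(80 − 37.6)·8.48 = 179.776.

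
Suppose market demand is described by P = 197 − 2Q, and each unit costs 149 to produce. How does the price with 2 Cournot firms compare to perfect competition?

With 2 symmetric Cournot firms, each firm's FOC gives 197 − 6q = 149, so q = 8, Q = 2·8 = 16, and P = 165.
Perfect competition: P = MC = 149, so 197 − 2Q = 149 and Q = 24.

Cournot: P = 165; Competition: P = 149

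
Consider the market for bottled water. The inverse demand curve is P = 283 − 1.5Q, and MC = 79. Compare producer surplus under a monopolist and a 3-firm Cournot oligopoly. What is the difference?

Producer surplus falls by 1734

The monopolist equates marginal revenue to marginal cost: 283 − 3Q = 79, so Q = 68. From demand, P = 181.
PS = (181 − 79)·68 = 6936.
In a 3-firm Cournot equilibrium, symmetry and the first-order condition give q = (283 − 79)/(6) = 34. So Q = 102 and P = 130.
PS = (130 − 79)·102 = 5202.
Change in producer surplus: 5202 − 6936 = −1734.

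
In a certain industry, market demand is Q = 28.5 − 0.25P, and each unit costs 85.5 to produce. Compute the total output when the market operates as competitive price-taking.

Q = 7.125

Inverting demand: P = 114 − 4Q.
Under competition P = MC = 85.5, so Q = (114 − 85.5)/4 = 7.125.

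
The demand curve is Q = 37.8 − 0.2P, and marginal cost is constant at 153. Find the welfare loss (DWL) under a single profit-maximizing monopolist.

Inverting demand: P = 189 − 5Q.
Perfect competition: P = MC = 153, so 189 − 5Q = 153 and Q = 7.2.
Monopoly sets MR = MC: 189 − 10Q = 153 ⇒ Q = 3.6, P = 189 − 5·3.6 = 171.
DWL is the triangle between Q = 3.6 and Q = 7.2: ½·(7.2 − 3.6)·(171 − 153) = 32.4.

DWL = 32.4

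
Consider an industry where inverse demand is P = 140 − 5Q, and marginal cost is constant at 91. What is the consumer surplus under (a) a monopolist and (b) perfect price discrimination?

The monopolist equates marginal revenue to marginal cost: 140 − 10Q = 91, so Q = 4.9. From demand, P = 115.5.
CS = ½·(140 − 115.5)·4.9 = 60.025.
Under first-degree price discrimination the firm charges each unit its demand price and produces up to where P = MC, i.e. Q = 9.8. Consumer surplus is zero; producer surplus equals total surplus.
CS = 0.

Monopoly: CS = 60.025; Perfect PD: CS = 0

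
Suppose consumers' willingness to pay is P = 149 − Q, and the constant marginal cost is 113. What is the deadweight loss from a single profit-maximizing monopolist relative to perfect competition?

Perfect competition: P = MC = 113, so 149 − Q = 113 and Q = 36.
The monopolist equates marginal revenue to marginal cost: 149 − 2Q = 113, so Q = 18. From demand, P = 131.
DWL is the triangle between Q = 18 and Q = 36: ½·(36 − 18)·(131 − 113) = 162.

DWL = 162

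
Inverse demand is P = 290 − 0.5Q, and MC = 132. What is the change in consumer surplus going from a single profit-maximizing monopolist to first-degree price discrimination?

Consumer surplus falls by 6241

A monopolist chooses Q where MR = MC. MR = 290 − Q; setting this equal to 132 gives Q = 158 and P = 211.
CS = ½·(290 − 211)·158 = 6241.
With perfect price discrimination, output is the efficient level Q = 316 (where demand meets MC), but every buyer pays their willingness to pay: CS = 0 and PS = total surplus.
CS = 0.
Change in consumer surplus: 0 − 6241 = −6241.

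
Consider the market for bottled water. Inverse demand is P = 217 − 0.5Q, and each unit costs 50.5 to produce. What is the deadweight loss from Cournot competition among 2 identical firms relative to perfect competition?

Perfect competition: P = MC = 50.5, so 217 − 0.5Q = 50.5 and Q = 333.
Cournot with 2 identical firms: the symmetric best-response condition is 217 − 1.5q = 50.5. Each firm produces q = 111, total output Q = 222, price P = 106.
DWL is the triangle between Q = 222 and Q = 333: ½·(333 − 222)·(106 − 50.5) = 3080.25.

DWL = 3080.25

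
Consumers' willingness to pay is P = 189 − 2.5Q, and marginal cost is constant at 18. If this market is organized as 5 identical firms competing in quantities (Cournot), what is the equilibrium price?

In a 5-firm Cournot equilibrium, symmetry and the first-order condition give q = (189 − 18)/(15) = 11.4. So Q = 57 and P = 46.5.

P = 46.5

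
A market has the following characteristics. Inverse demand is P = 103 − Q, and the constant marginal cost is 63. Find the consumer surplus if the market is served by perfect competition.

Under competition P = MC = 63, so Q = (103 − 63)/1 = 40.
CS = ½·(103 − 63)·40 = 800.

CS = 800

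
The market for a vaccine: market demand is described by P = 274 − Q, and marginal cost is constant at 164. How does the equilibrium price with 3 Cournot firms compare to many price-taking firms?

Cournot: P = 191.5; Competition: P = 164

With 3 symmetric Cournot firms, each firm's FOC gives 274 − 4q = 164, so q = 27.5, Q = 3·27.5 = 82.5, and P = 191.5.
Perfect competition: P = MC = 164, so 274 − Q = 164 and Q = 110.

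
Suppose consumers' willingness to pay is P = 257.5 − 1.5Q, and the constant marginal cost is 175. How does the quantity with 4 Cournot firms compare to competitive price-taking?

Cournot: Q = 44; Competition: Q = 55

With 4 symmetric Cournot firms, each firm's FOC gives 257.5 − 7.5q = 175, so q = 11, Q = 4·11 = 44, and P = 191.5.
Competitive firms price at marginal cost: P = 175, giving Q = 55.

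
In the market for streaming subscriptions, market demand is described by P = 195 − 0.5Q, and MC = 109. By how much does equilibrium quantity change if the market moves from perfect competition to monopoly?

Perfect competition: P = MC = 109, so 195 − 0.5Q = 109 and Q = 172.
Monopoly sets MR = MC: 195 − Q = 109 ⇒ Q = 86, P = 195 − 0.5·86 = 152.
Change in equilibrium quantity: 86 − 172 = −86.

Q falls by 86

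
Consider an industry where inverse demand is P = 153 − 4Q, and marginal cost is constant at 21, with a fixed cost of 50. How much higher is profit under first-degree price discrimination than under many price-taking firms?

Profit rises by 2178

Competitive firms price at marginal cost: P = 21, giving Q = 33.
Profit = (21 − 21)·33 − 50 = −50.
Under first-degree price discrimination the firm charges each unit its demand price and produces up to where P = MC, i.e. Q = 33. Consumer surplus is zero; producer surplus equals total surplus.
PS equals the full surplus area, 2178. Profit = 2178 − 50 = 2128.
Change in profit: 2128 − −50 = 2178.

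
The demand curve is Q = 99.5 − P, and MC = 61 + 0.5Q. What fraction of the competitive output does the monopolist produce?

Inverting demand: P = 99.5 − Q.
A monopolist chooses Q where MR = MC. MR = 99.5 − 2Q; setting this equal to 61 + 0.5Q gives Q = 15.4 and P = 84.1.
Competitive equilibrium sets price equal to marginal cost: 99.5 − Q = 61 + 0.5Q, so Q = 77/3 and P = 443/6.
Ratio Q_m/Q_c = 15.4/(77/3) = 0.6.

Q_m/Q_c = 0.6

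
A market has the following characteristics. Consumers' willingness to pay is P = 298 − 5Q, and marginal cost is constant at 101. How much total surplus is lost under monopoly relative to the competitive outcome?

Competitive firms price at marginal cost: P = 101, giving Q = 39.4.
The monopolist equates marginal revenue to marginal cost: 298 − 10Q = 101, so Q = 19.7. From demand, P = 199.5.
DWL is the triangle between Q = 19.7 and Q = 39.4: ½·(39.4 − 19.7)·(199.5 − 101) = 970.225.

DWL = 970.225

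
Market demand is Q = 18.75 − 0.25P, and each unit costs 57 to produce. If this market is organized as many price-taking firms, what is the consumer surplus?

Inverting demand: P = 75 − 4Q.
Under competition P = MC = 57, so Q = (75 − 57)/4 = 4.5.
CS = ½·(75 − 57)·4.5 = 40.5.

CS = 40.5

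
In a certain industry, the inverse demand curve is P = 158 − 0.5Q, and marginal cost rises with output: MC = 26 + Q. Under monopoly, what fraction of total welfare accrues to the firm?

PS/TS = 0.8

Monopoly sets MR = MC: 158 − Q = 26 + Q ⇒ Q = 66, P = 158 − 0.5·66 = 125.
CS = ½·(158 − 125)·66 = 1089.
PS = P·Q − VC(Q) = 125·66 − (26·66 + ½·1·66²) = 4356.
Share captured = PS/TS = 4356/5445 = 0.8.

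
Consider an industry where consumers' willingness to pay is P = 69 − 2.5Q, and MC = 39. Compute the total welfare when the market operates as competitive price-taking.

Competitive firms price at marginal cost: P = 39, giving Q = 12.
CS = ½·(69 − 39)·12 = 180; PS = (39 − 39)·12 = 0; TS = 180.

TS = 180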